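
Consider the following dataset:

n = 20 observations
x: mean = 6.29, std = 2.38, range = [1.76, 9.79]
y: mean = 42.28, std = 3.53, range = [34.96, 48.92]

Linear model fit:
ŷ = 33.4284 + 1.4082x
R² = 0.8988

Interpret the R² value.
About 89.88% of the variability in y is accounted for by the regression on x (R² = 0.8988) — a strong linear fit.

R² = 1 − SS_res/SS_tot compares the residual scatter to the total scatter of y about its mean.

Here R² = 0.8988:
- Explained: 89.88% of the variation in y
- Unexplained (residual): 100% − 89.88% = 10.12%
- Rule of thumb (below 0.3 weak; 0.3 to below 0.7 moderate; 0.7 and above strong) → strong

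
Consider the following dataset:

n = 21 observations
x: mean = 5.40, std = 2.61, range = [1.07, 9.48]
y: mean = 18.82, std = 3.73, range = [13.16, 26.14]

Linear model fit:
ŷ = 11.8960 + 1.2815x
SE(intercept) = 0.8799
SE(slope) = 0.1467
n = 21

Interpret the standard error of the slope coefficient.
SE(slope) = 0.1467 measures the uncertainty in the estimated slope. The coefficient is estimated precisely (SE/|β̂₁| = 11.4%).

SE(β̂₁) = 0.1467 says: if we drew many samples of n = 21 from the same population and refit each time, the fitted slopes would scatter with a standard deviation of roughly 0.1467 around the true β₁.

Relative precision:
- SE / |β̂₁| = 0.1467 / 1.2815 = 11.4%
- Rule of thumb (under 20%: precise; 20% to under 50%: moderately precise; 50% or more: imprecise) → precise

Link to interval estimation: a confidence interval for β₁ is β̂₁ ± t* × 0.1467, so SE sets the half-width per unit of t*.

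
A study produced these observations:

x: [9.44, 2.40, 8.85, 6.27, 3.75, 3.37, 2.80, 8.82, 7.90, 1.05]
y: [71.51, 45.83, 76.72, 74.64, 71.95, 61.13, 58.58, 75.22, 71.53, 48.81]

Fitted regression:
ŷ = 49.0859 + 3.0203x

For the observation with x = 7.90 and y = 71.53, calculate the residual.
Residual = -1.4163

The residual is the difference between the actual value and the predicted value:

Residual = y - ŷ

Step 1: Calculate predicted value
ŷ = 49.0859 + 3.0203 × 7.90
ŷ = 72.9463

Step 2: Calculate residual
Residual = 71.53 - 72.9463
Residual = -1.4163

Interpretation: the model overestimates the actual value by 1.4163 at this point (negative residual → observation lies below the fitted line).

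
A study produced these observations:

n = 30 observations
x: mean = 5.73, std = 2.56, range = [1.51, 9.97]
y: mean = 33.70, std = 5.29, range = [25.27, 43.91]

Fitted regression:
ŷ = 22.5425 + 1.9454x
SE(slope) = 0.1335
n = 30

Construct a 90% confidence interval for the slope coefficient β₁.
The 90% CI for β₁ is (1.7183, 2.1725)

Confidence interval for the slope:

The 90% CI for β₁ is: β̂₁ ± t*(α/2, n-2) × SE(β̂₁)

Step 1: Find critical t-value
- Confidence level = 0.9
- Degrees of freedom = n - 2 = 30 - 2 = 28
- t*(α/2, 28) = 1.7011

Step 2: Calculate margin of error
Margin = 1.7011 × 0.1335 = 0.2271

Step 3: Construct interval
CI = 1.9454 ± 0.2271
CI = (1.7183, 2.1725)

Interpretation: intervals built this way capture the true β₁ in 90% of repeated samples; here the plausible range for the per-unit effect of x on y is 1.7183 to 2.1725.
Since 0 is outside the interval, a two-sided test at α = 0.10 would reject H₀: β₁ = 0.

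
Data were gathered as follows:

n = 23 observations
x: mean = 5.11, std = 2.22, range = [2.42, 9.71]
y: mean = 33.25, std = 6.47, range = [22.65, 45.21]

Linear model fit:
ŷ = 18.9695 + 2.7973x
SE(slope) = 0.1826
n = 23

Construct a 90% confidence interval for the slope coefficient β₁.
The 90% CI for β₁ is (2.4831, 3.1115)

Confidence interval for the slope:

The 90% CI for β₁ is: β̂₁ ± t*(α/2, n-2) × SE(β̂₁)

Step 1: Find critical t-value
- Confidence level = 0.9
- Degrees of freedom = n - 2 = 23 - 2 = 21
- t*(α/2, 21) = 1.7207

Step 2: Calculate margin of error
Margin = 1.7207 × 0.1826 = 0.3142

Step 3: Construct interval
CI = 2.7973 ± 0.3142
CI = (2.4831, 3.1115)

Interpretation: intervals built this way capture the true β₁ in 90% of repeated samples; here the plausible range for the per-unit effect of x on y is 2.4831 to 3.1115.
Since 0 is outside the interval, a two-sided test at α = 0.10 would reject H₀: β₁ = 0.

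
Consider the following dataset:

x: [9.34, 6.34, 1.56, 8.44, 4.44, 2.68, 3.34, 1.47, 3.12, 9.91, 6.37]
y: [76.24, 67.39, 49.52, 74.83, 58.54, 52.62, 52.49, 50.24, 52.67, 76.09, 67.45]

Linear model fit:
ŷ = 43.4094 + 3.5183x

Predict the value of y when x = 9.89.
ŷ = 78.2054

x = 9.89 lies inside the observed range [1.47, 9.91], so the fitted equation applies directly:

ŷ = 43.4094 + 3.5183 × 9.89
ŷ = 43.4094 + 34.7960
ŷ = 78.2054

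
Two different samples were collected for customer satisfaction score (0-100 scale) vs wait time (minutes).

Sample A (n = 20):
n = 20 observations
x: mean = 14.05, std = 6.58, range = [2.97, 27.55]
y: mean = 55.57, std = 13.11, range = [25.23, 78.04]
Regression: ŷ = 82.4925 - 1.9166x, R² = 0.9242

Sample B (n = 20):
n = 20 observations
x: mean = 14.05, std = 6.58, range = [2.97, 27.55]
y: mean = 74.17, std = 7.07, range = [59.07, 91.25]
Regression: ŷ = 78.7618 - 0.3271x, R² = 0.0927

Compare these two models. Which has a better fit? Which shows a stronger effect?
Model A has the better fit (R² = 0.9242 vs 0.0927). Model A shows the stronger effect (|β₁| = 1.9166 vs 0.3271).

Model Comparison:

Goodness of fit (R²):
- Model A: R² = 0.9242 → 92.42% of variance in satisfaction score explained
- Model B: R² = 0.0927 → 9.27% of variance in satisfaction score explained
- 0.9242 > 0.0927 → Model A has the better fit

Which has the larger per-minute effect? (|β₁|)
- Model A: β₁ = -1.9166 → predicted satisfaction score falls 1.9166 points per additional minute of wait time
- Model B: β₁ = -0.3271 → predicted satisfaction score falls 0.3271 points per additional minute of wait time
- |-1.9166| > |-0.3271| → Model A shows the stronger marginal effect

Note: A better fit (higher R²) doesn't necessarily mean a more important relationship.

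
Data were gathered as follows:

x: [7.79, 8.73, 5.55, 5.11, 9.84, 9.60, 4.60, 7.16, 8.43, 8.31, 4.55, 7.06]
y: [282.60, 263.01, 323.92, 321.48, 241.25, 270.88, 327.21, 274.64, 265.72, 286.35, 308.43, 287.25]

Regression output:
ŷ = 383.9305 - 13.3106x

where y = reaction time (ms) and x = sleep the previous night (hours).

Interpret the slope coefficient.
An increase of one hour in sleep is associated with a 13.3106 ms decrease in predicted reaction time.

The slope β₁ = -13.3106 gives the rate at which the fitted reaction time changes with sleep.

Interpretation:
- Sleep up by 1 hour → predicted reaction time decreases by 13.3106 ms
- The effect is assumed constant over the observed range of x (linearity)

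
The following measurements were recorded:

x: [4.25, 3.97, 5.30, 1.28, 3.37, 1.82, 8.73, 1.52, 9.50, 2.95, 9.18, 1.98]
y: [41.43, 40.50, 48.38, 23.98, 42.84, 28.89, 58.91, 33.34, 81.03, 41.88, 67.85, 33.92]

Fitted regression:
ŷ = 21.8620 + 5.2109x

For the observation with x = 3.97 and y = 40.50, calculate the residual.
Residual = -2.0493

The residual is the difference between the actual value and the predicted value:

Residual = y - ŷ

Step 1: Calculate predicted value
ŷ = 21.8620 + 5.2109 × 3.97
ŷ = 42.5493

Step 2: Calculate residual
Residual = 40.50 - 42.5493
Residual = -2.0493

The residual is negative, so the observed y = 40.50 sits below the regression line (the line overestimates it by 2.0493).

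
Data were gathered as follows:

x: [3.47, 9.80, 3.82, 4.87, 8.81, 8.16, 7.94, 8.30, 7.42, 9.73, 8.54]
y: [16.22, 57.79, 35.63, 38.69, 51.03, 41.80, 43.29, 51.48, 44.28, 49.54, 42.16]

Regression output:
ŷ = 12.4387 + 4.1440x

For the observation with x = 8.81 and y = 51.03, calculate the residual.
Residual = 2.0827

The residual is the difference between the actual value and the predicted value:

Residual = y - ŷ

Step 1: Calculate predicted value
ŷ = 12.4387 + 4.1440 × 8.81
ŷ = 48.9473

Step 2: Calculate residual
Residual = 51.03 - 48.9473
Residual = 2.0827

Interpretation: the model underestimates the actual value by 2.0827 at this point (positive residual → observation lies above the fitted line).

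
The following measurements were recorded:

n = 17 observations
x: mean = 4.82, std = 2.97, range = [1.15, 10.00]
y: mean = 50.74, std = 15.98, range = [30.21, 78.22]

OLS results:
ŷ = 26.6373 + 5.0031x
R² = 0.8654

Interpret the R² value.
R² = 0.8654 means 86.54% of the variation in y is explained by the linear relationship with x. This indicates a strong fit.

The coefficient of determination R² is the fraction of the total variation in y that the fitted line accounts for.

Here R² = 0.8654:
- Explained: 86.54% of the variation in y
- Unexplained (residual): 100% − 86.54% = 13.46%
- Rule of thumb (below 0.3 weak; 0.3 to below 0.7 moderate; 0.7 and above strong) → strong

Calculation: R² = 1 − (SS_res / SS_tot), where SS_res is the sum of squared residuals and SS_tot the total sum of squares.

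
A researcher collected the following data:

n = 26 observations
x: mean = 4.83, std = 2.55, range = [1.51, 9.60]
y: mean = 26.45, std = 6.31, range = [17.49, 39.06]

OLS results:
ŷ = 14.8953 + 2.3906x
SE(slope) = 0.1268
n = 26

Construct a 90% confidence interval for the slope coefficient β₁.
The 90% CI for β₁ is (2.1737, 2.6075)

Confidence interval for the slope:

The 90% CI for β₁ is: β̂₁ ± t*(α/2, n-2) × SE(β̂₁)

Step 1: Find critical t-value
- Confidence level = 0.9
- Degrees of freedom = n - 2 = 26 - 2 = 24
- t*(α/2, 24) = 1.7109

Step 2: Calculate margin of error
Margin = 1.7109 × 0.1268 = 0.2169

Step 3: Construct interval
CI = 2.3906 ± 0.2169
CI = (2.1737, 2.6075)

Interpretation: We are 90% confident that the true slope β₁ lies between 2.1737 and 2.6075.
Both endpoints are positive, so the data support a genuinely positive slope at this confidence level.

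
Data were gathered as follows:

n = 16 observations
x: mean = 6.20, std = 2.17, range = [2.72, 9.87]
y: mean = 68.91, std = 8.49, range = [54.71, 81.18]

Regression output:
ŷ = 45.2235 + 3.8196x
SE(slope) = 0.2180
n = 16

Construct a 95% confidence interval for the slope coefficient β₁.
The 95% CI for β₁ is (3.3520, 4.2872)

Confidence interval for the slope:

The 95% CI for β₁ is: β̂₁ ± t*(α/2, n-2) × SE(β̂₁)

Step 1: Find critical t-value
- Confidence level = 0.95
- Degrees of freedom = n - 2 = 16 - 2 = 14
- t*(α/2, 14) = 2.1448

Step 2: Calculate margin of error
Margin = 2.1448 × 0.2180 = 0.4676

Step 3: Construct interval
CI = 3.8196 ± 0.4676
CI = (3.3520, 4.2872)

Interpretation: intervals built this way capture the true β₁ in 95% of repeated samples; here the plausible range for the per-unit effect of x on y is 3.3520 to 4.2872.
Both endpoints are positive, so the data support a genuinely positive slope at this confidence level.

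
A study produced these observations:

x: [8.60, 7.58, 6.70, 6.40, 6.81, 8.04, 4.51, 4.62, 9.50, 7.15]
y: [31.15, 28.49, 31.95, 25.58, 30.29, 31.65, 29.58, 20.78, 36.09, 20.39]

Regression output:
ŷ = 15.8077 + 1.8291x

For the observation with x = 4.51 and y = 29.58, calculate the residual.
Residual = 5.5231

The residual is the difference between the actual value and the predicted value:

Residual = y - ŷ

Step 1: Calculate predicted value
ŷ = 15.8077 + 1.8291 × 4.51
ŷ = 24.0569

Step 2: Calculate residual
Residual = 29.58 - 24.0569
Residual = 5.5231

Sign check: y > ŷ, so the point is above the line and the fit underestimates here.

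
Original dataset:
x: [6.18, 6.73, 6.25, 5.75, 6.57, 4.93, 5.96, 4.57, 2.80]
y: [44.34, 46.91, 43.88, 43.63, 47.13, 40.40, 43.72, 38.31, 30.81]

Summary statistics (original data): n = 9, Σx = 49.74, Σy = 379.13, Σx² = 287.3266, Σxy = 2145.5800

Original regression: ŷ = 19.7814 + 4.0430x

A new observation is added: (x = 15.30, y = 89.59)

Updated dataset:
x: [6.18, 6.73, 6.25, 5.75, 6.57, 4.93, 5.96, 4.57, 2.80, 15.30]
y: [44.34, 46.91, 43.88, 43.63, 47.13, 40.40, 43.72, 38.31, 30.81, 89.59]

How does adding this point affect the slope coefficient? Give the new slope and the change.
The slope changes from 4.0430 to 4.7538 (change of +0.7108, or +17.6%).

x = 15.30 lies well outside the original x-range [2.80, 6.73] (x̄ ≈ 5.53), so this observation has high leverage and can move the slope substantially.

Step 1: Update the sums with the new point (n goes from 9 to 10)
Σx  = 49.74 + 15.30 = 65.04
Σy  = 379.13 + 89.59 = 468.72
Σx² = 287.3266 + 15.30² = 287.3266 + 234.0900 = 521.4166
Σxy = 2145.5800 + 15.30×89.59 = 2145.5800 + 1370.7270 = 3516.3070

Step 2: Recompute the slope with b₁ = (nΣxy − ΣxΣy) / (nΣx² − (Σx)²)
Numerator   = 10×3516.3070 − 65.04×468.72 = 35163.0700 − 30485.5488 = 4677.5212
Denominator = 10×521.4166 − 65.04² = 5214.1660 − 4230.2016 = 983.9644
b₁(new) = 4677.5212 / 983.9644 = 4.7538

(Same formula on the original sums: (9×2145.5800 − 49.74×379.13) / (9×287.3266 − 49.74²) = 452.2938 / 111.8718 = 4.0430, matching the given fit.)

Step 3: Change in slope
Δβ₁ = 4.7538 − 4.0430 = +0.7108
Relative change = +0.7108 / 4.0430 × 100% = +17.6%
→ the slope increases when the point is added.

Because the point sits above the extension of the original line at a high-leverage x, it tilts the fit up.
In practice: examine leverage (hᵢ) and Cook's distance rather than deleting it automatically.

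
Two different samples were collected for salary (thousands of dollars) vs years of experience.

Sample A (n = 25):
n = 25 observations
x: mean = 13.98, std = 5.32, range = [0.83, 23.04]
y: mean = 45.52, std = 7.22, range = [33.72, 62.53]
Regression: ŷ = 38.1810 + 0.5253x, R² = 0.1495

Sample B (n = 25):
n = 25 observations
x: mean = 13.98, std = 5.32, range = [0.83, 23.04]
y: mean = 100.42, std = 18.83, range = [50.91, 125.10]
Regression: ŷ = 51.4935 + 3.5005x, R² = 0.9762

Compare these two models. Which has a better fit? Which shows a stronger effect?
Model B has the better fit (R² = 0.9762 vs 0.1495). Model B shows the stronger effect (|β₁| = 3.5005 vs 0.5253).

Model Comparison:

Fit — compare R²:
- Model A: R² = 0.1495 → 14.95% of variance in salary explained
- Model B: R² = 0.9762 → 97.62% of variance in salary explained
- 0.9762 > 0.1495 → Model B has the better fit

Strength of effect — compare |β₁|:
- Model A: β₁ = 0.5253 → predicted salary rises 0.5253 thousand dollars per additional year of experience
- Model B: β₁ = 3.5005 → predicted salary rises 3.5005 thousand dollars per additional year of experience
- |0.5253| < |3.5005| → Model B shows the stronger marginal effect

Notes:
- The two samples could reflect different populations, time periods, or measurement quality.
- A better fit (higher R²) doesn't necessarily mean a more important relationship.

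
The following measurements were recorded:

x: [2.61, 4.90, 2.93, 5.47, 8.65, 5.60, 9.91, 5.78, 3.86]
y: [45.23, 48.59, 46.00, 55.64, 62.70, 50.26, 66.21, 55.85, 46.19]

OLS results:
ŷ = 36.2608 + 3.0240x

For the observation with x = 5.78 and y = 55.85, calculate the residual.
Residual = 2.1105

The residual is the difference between the actual value and the predicted value:

Residual = y - ŷ

Step 1: Calculate predicted value
ŷ = 36.2608 + 3.0240 × 5.78
ŷ = 53.7395

Step 2: Calculate residual
Residual = 55.85 - 53.7395
Residual = 2.1105

Interpretation: the model underestimates the actual value by 2.1105 at this point (positive residual → observation lies above the fitted line).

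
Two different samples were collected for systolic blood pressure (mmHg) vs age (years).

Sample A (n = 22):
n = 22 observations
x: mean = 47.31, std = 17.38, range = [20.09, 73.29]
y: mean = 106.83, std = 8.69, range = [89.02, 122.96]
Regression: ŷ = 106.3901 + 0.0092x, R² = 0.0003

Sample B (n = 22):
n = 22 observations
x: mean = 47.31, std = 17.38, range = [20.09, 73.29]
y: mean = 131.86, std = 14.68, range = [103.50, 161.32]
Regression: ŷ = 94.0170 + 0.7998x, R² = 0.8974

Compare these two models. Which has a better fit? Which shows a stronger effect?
Model B has the better fit (R² = 0.8974 vs 0.0003). Model B shows the stronger effect (|β₁| = 0.7998 vs 0.0092).

Model Comparison:

Fit — compare R²:
- Model A: R² = 0.0003 → 0.03% of variance in blood pressure explained
- Model B: R² = 0.8974 → 89.74% of variance in blood pressure explained
- 0.8974 > 0.0003 → Model B has the better fit

Strength of effect — compare |β₁|:
- Model A: β₁ = 0.0092 → predicted blood pressure rises 0.0092 mmHg per additional year of age
- Model B: β₁ = 0.7998 → predicted blood pressure rises 0.7998 mmHg per additional year of age
- |0.0092| < |0.7998| → Model B shows the stronger marginal effect

Note: The two samples could reflect different populations, time periods, or measurement quality.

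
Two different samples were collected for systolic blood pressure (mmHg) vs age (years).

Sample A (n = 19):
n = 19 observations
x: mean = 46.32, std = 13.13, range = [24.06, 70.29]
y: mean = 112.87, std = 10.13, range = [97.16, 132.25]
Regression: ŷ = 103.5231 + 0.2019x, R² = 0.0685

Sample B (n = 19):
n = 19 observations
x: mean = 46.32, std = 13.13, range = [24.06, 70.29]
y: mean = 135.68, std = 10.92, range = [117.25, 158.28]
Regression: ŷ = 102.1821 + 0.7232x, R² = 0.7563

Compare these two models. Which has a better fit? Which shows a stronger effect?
Model B has the better fit (R² = 0.7563 vs 0.0685). Model B shows the stronger effect (|β₁| = 0.7232 vs 0.2019).

Model Comparison:

Goodness of fit (R²):
- Model A: R² = 0.0685 → 6.85% of variance in blood pressure explained
- Model B: R² = 0.7563 → 75.63% of variance in blood pressure explained
- 0.7563 > 0.0685 → Model B has the better fit

Effect size (slope magnitude):
- Model A: β₁ = 0.2019 → predicted blood pressure rises 0.2019 mmHg per additional year of age
- Model B: β₁ = 0.7232 → predicted blood pressure rises 0.7232 mmHg per additional year of age
- |0.2019| < |0.7232| → Model B shows the stronger marginal effect

Note: R² measures how tightly points cluster around the line; β₁ measures how steep the line is — they answer different questions.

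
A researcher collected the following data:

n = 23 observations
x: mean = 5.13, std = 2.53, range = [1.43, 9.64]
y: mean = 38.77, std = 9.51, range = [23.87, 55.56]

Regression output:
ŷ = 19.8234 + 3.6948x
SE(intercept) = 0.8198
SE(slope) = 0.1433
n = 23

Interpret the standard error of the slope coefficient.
SE(β̂₁) = 0.1433 is the estimated standard deviation of the slope estimate across repeated samples; relative to β̂₁ = 3.6948 that is 3.9%, a precise estimate.

SE(β̂₁) = s / √Sxx, where s is the residual standard deviation and Sxx = Σ(x − x̄)². It is the yardstick for how far β̂₁ = 3.6948 could plausibly be from the true slope.

Relative precision:
- SE / |β̂₁| = 0.1433 / 3.6948 = 3.9%
- Rule of thumb (under 20%: precise; 20% to under 50%: moderately precise; 50% or more: imprecise) → precise

Rough 95% range (±2 SE): 3.6948 ± 0.2866 → (3.4082, 3.9814).

What drives SE(β̂₁): more residual scatter → larger SE; larger n (here n = 23) → smaller SE; wider spread of x values → smaller SE.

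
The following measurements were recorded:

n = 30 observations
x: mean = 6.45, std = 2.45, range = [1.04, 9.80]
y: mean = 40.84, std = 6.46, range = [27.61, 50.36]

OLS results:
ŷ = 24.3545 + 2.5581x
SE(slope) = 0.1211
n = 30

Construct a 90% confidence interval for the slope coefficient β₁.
The 90% CI for β₁ is (2.3521, 2.7641)

Confidence interval for the slope:

The 90% CI for β₁ is: β̂₁ ± t*(α/2, n-2) × SE(β̂₁)

Step 1: Find critical t-value
- Confidence level = 0.9
- Degrees of freedom = n - 2 = 30 - 2 = 28
- t*(α/2, 28) = 1.7011

Step 2: Calculate margin of error
Margin = 1.7011 × 0.1211 = 0.2060

Step 3: Construct interval
CI = 2.5581 ± 0.2060
CI = (2.3521, 2.7641)

Interpretation: each one-unit increase in x is associated with a change in mean y of between 2.3521 and 2.7641, with 90% confidence.
Since 0 is outside the interval, a two-sided test at α = 0.10 would reject H₀: β₁ = 0.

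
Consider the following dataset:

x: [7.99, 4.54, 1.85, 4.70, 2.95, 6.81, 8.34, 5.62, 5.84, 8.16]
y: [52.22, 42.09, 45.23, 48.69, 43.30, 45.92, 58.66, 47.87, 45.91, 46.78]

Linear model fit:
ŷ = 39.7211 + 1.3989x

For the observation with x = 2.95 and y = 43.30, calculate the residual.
Residual = -0.5479

The residual is the difference between the actual value and the predicted value:

Residual = y - ŷ

Step 1: Calculate predicted value
ŷ = 39.7211 + 1.3989 × 2.95
ŷ = 43.8479

Step 2: Calculate residual
Residual = 43.30 - 43.8479
Residual = -0.5479

Sign check: y < ŷ, so the point is below the line and the fit overestimates here.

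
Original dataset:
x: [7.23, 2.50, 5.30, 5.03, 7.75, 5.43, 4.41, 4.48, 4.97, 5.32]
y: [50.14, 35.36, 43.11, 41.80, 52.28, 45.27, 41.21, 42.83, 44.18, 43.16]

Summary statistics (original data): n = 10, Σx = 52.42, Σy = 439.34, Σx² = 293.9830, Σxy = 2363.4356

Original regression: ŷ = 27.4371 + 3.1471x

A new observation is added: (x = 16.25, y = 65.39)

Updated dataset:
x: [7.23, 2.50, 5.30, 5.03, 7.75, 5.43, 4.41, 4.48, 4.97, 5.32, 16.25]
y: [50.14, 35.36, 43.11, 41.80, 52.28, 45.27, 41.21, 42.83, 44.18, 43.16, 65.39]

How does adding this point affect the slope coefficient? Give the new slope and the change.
New slope β₁ = 2.1269 versus 3.1471 before: a change of -1.0202 (-32.4%).

The new point has HIGH LEVERAGE: x = 16.25 is far from the original mean x̄ = 52.42/10 ≈ 5.24 (original range [2.50, 7.75]).

Step 1: Update the sums with the new point (n goes from 10 to 11)
Σx  = 52.42 + 16.25 = 68.67
Σy  = 439.34 + 65.39 = 504.73
Σx² = 293.9830 + 16.25² = 293.9830 + 264.0625 = 558.0455
Σxy = 2363.4356 + 16.25×65.39 = 2363.4356 + 1062.5875 = 3426.0231

Step 2: Recompute the slope with b₁ = (nΣxy − ΣxΣy) / (nΣx² − (Σx)²)
Numerator   = 11×3426.0231 − 68.67×504.73 = 37686.2541 − 34659.8091 = 3026.4450
Denominator = 11×558.0455 − 68.67² = 6138.5005 − 4715.5689 = 1422.9316
b₁(new) = 3026.4450 / 1422.9316 = 2.1269

(Same formula on the original sums: (10×2363.4356 − 52.42×439.34) / (10×293.9830 − 52.42²) = 604.1532 / 191.9736 = 3.1471, matching the given fit.)

Step 3: Change in slope
Δβ₁ = 2.1269 − 3.1471 = -1.0202
Relative change = -1.0202 / 3.1471 × 100% = -32.4%
→ the slope decreases when the point is added.

Because the point sits below the extension of the original line at a high-leverage x, it tilts the fit down.
In practice: check such a point for data-entry or measurement error.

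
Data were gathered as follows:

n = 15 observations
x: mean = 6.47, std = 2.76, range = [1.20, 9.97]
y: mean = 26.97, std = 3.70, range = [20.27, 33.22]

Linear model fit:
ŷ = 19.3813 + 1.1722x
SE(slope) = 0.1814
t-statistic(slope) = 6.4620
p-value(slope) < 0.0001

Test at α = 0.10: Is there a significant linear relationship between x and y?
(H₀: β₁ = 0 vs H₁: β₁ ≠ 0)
Reject H₀: p-value < 0.0001 < α = 0.10. The linear relationship is significant at the 10% level.

Hypothesis test for the slope coefficient:

H₀: β₁ = 0 (no linear relationship)
H₁: β₁ ≠ 0 (linear relationship exists)

Test statistic: t = β̂₁ / SE(β̂₁) = 1.1722 / 0.1814 = 6.4620

The p-value (<0.0001) is the probability, under H₀, of a t-statistic at least as extreme as |t| = 6.4620 (two-sided, df = n − 2 = 13).

Decision rule: reject H₀ if p-value < α.
p-value < 0.0001 < α = 0.10 → reject H₀.

Conclusion: the linear association between x and y is significant at the 10% level.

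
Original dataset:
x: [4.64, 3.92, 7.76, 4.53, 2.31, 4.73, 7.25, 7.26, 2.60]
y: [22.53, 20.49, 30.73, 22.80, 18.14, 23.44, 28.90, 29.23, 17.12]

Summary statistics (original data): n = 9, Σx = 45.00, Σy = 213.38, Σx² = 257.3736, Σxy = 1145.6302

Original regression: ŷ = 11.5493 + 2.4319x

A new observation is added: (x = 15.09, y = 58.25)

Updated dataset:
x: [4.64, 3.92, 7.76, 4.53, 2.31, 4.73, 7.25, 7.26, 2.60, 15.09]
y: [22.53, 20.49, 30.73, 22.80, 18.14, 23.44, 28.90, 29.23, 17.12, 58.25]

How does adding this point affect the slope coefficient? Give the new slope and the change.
Adding the point moves β₁ from 2.4319 to 3.1645, i.e. it increases by 0.7326 (+30.1%).

x = 15.09 lies well outside the original x-range [2.31, 7.76] (x̄ ≈ 5.00), so this observation has high leverage and can move the slope substantially.

Step 1: Update the sums with the new point (n goes from 9 to 10)
Σx  = 45.00 + 15.09 = 60.09
Σy  = 213.38 + 58.25 = 271.63
Σx² = 257.3736 + 15.09² = 257.3736 + 227.7081 = 485.0817
Σxy = 1145.6302 + 15.09×58.25 = 1145.6302 + 878.9925 = 2024.6227

Step 2: Recompute the slope with b₁ = (nΣxy − ΣxΣy) / (nΣx² − (Σx)²)
Numerator   = 10×2024.6227 − 60.09×271.63 = 20246.2270 − 16322.2467 = 3923.9803
Denominator = 10×485.0817 − 60.09² = 4850.8170 − 3610.8081 = 1240.0089
b₁(new) = 3923.9803 / 1240.0089 = 3.1645

(Same formula on the original sums: (9×1145.6302 − 45.00×213.38) / (9×257.3736 − 45.00²) = 708.5718 / 291.3624 = 2.4319, matching the given fit.)

Step 3: Change in slope
Δβ₁ = 3.1645 − 2.4319 = +0.7326
Relative change = +0.7326 / 2.4319 × 100% = +30.1%
→ the slope increases when the point is added.

A high-leverage point only changes the slope if it is off the original line; here y = 58.25 is above the original trend, so the slope increases.
In practice: check such a point for data-entry or measurement error; investigate whether it comes from the same population as the rest of the sample.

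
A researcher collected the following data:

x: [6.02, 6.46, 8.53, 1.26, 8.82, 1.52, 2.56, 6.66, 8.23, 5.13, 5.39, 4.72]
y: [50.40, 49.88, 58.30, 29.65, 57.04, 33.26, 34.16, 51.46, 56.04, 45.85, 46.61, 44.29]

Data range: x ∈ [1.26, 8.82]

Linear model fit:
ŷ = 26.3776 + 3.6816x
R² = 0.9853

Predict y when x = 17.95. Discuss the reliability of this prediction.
ŷ = 92.4623, but this is extrapolation (above the data range [1.26, 8.82]) and may be unreliable.

Prediction calculation:
ŷ = 26.3776 + 3.6816 × 17.95
ŷ = 92.4623

Reliability:
- Data range: x ∈ [1.26, 8.82]
- Prediction point: x = 17.95 is 9.13 units above the observed range → this is EXTRAPOLATION, not interpolation

Why that matters here:
- The standard error of prediction grows with (x − x̄)², and x = 17.95 is far from x̄ = 5.44
- Real relationships often flatten, saturate, or turn nonlinear at extremes
- There are no observations near this x to validate the fitted line there

A defensible statement: 'if the linear trend continued to x = 17.95, y would be about 92.4623' — the premise is untested.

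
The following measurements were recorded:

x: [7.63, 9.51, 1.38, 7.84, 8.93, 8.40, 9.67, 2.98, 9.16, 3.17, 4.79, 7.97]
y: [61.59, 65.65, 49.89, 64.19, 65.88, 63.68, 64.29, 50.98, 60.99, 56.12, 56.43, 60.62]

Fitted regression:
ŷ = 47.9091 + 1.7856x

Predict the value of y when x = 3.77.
ŷ = 54.6408

x = 3.77 lies inside the observed range [1.38, 9.67], so the fitted equation applies directly:

ŷ = 47.9091 + 1.7856 × 3.77
ŷ = 47.9091 + 6.7317
ŷ = 54.6408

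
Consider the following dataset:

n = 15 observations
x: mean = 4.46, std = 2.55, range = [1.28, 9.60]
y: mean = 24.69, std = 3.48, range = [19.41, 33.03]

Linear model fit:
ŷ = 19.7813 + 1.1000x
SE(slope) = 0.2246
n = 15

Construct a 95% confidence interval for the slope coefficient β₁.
The 95% CI for β₁ is (0.6148, 1.5852)

Confidence interval for the slope:

The 95% CI for β₁ is: β̂₁ ± t*(α/2, n-2) × SE(β̂₁)

Step 1: Find critical t-value
- Confidence level = 0.95
- Degrees of freedom = n - 2 = 15 - 2 = 13
- t*(α/2, 13) = 2.1604

Step 2: Calculate margin of error
Margin = 2.1604 × 0.2246 = 0.4852

Step 3: Construct interval
CI = 1.1000 ± 0.4852
CI = (0.6148, 1.5852)

Interpretation: intervals built this way capture the true β₁ in 95% of repeated samples; here the plausible range for the per-unit effect of x on y is 0.6148 to 1.5852.
Both endpoints are positive, so the data support a genuinely positive slope at this confidence level.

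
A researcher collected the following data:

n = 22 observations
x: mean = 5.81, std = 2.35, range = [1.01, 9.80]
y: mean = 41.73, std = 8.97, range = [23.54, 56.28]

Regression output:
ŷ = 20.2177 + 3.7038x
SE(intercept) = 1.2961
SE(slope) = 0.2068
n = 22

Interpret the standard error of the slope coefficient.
SE(β̂₁) = 0.2068 is the estimated standard deviation of the slope estimate across repeated samples; relative to β̂₁ = 3.7038 that is 5.6%, a precise estimate.

What SE measures:
- The standard error quantifies the sampling variability of the coefficient estimate
- It is the estimated standard deviation of β̂₁ across hypothetical repeated samples of the same size
- Smaller SE → more precise estimate

Relative precision:
- SE / |β̂₁| = 0.2068 / 3.7038 = 5.6%
- Rule of thumb (under 20%: precise; 20% to under 50%: moderately precise; 50% or more: imprecise) → precise

Link to interval estimation: a confidence interval for β₁ is β̂₁ ± t* × 0.2068, so SE sets the half-width per unit of t*.

What drives SE(β̂₁): more residual scatter → larger SE; wider spread of x values → smaller SE.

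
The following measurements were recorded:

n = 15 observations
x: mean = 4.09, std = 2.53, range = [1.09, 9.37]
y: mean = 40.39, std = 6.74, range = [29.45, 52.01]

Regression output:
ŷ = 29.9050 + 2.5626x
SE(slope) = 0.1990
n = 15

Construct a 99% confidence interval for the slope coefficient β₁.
The 99% CI for β₁ is (1.9632, 3.1620)

Confidence interval for the slope:

The 99% CI for β₁ is: β̂₁ ± t*(α/2, n-2) × SE(β̂₁)

Step 1: Find critical t-value
- Confidence level = 0.99
- Degrees of freedom = n - 2 = 15 - 2 = 13
- t*(α/2, 13) = 3.0123

Step 2: Calculate margin of error
Margin = 3.0123 × 0.1990 = 0.5994

Step 3: Construct interval
CI = 2.5626 ± 0.5994
CI = (1.9632, 3.1620)

Interpretation: We are 99% confident that the true slope β₁ lies between 1.9632 and 3.1620.
Both endpoints are positive, so the data support a genuinely positive slope at this confidence level.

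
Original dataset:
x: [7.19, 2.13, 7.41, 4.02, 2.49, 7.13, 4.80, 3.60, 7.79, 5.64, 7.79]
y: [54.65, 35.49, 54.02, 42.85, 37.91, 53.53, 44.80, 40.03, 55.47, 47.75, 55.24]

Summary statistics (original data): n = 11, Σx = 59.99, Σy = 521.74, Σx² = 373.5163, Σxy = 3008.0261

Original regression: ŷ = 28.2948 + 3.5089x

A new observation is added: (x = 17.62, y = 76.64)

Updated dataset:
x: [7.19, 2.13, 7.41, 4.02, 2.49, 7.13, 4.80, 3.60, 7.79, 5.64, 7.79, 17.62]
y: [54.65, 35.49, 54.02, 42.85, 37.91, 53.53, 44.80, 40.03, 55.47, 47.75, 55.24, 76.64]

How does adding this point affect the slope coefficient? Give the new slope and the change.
Adding the point moves β₁ from 3.5089 to 2.6830, i.e. it decreases by 0.8259 (-23.5%).

x = 17.62 lies well outside the original x-range [2.13, 7.79] (x̄ ≈ 5.45), so this observation has high leverage and can move the slope substantially.

Step 1: Update the sums with the new point (n goes from 11 to 12)
Σx  = 59.99 + 17.62 = 77.61
Σy  = 521.74 + 76.64 = 598.38
Σx² = 373.5163 + 17.62² = 373.5163 + 310.4644 = 683.9807
Σxy = 3008.0261 + 17.62×76.64 = 3008.0261 + 1350.3968 = 4358.4229

Step 2: Recompute the slope with b₁ = (nΣxy − ΣxΣy) / (nΣx² − (Σx)²)
Numerator   = 12×4358.4229 − 77.61×598.38 = 52301.0748 − 46440.2718 = 5860.8030
Denominator = 12×683.9807 − 77.61² = 8207.7684 − 6023.3121 = 2184.4563
b₁(new) = 5860.8030 / 2184.4563 = 2.6830

(Same formula on the original sums: (11×3008.0261 − 59.99×521.74) / (11×373.5163 − 59.99²) = 1789.1045 / 509.8792 = 3.5089, matching the given fit.)

Step 3: Change in slope
Δβ₁ = 2.6830 − 3.5089 = -0.8259
Relative change = -0.8259 / 3.5089 × 100% = -23.5%
→ the slope decreases when the point is added.

Because the point sits below the extension of the original line at a high-leverage x, it tilts the fit down.
In practice: refit with and without it and report both if conclusions differ.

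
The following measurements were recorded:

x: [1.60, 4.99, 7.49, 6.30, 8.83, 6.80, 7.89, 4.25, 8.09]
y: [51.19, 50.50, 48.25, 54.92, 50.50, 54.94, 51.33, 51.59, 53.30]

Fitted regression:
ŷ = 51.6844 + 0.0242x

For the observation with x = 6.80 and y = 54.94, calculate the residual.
Residual = 3.0910

The residual is the difference between the actual value and the predicted value:

Residual = y - ŷ

Step 1: Calculate predicted value
ŷ = 51.6844 + 0.0242 × 6.80
ŷ = 51.8490

Step 2: Calculate residual
Residual = 54.94 - 51.8490
Residual = 3.0910

Interpretation: the model underestimates the actual value by 3.0910 at this point (positive residual → observation lies above the fitted line).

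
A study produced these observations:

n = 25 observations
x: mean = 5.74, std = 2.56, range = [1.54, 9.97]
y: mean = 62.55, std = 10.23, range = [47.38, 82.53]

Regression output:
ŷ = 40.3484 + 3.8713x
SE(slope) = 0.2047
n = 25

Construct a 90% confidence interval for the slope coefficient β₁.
The 90% CI for β₁ is (3.5205, 4.2221)

Confidence interval for the slope:

The 90% CI for β₁ is: β̂₁ ± t*(α/2, n-2) × SE(β̂₁)

Step 1: Find critical t-value
- Confidence level = 0.9
- Degrees of freedom = n - 2 = 25 - 2 = 23
- t*(α/2, 23) = 1.7139

Step 2: Calculate margin of error
Margin = 1.7139 × 0.2047 = 0.3508

Step 3: Construct interval
CI = 3.8713 ± 0.3508
CI = (3.5205, 4.2221)

Interpretation: each one-unit increase in x is associated with a change in mean y of between 3.5205 and 4.2221, with 90% confidence.
Since 0 is outside the interval, a two-sided test at α = 0.10 would reject H₀: β₁ = 0.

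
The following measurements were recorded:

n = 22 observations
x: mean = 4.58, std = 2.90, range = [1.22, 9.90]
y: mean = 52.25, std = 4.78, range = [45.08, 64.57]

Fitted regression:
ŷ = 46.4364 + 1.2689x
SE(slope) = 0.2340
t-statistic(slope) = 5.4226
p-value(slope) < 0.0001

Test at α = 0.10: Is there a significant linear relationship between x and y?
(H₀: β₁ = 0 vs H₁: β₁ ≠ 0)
Since p-value < 0.0001 < α = 0.10, reject H₀ — the slope is significantly different from 0.

Hypothesis test for the slope coefficient:

H₀: β₁ = 0 (no linear relationship)
H₁: β₁ ≠ 0 (linear relationship exists)

Test statistic: t = β̂₁ / SE(β̂₁) = 1.2689 / 0.2340 = 5.4226

The p-value (<0.0001) is the probability, under H₀, of a t-statistic at least as extreme as |t| = 5.4226 (two-sided, df = n − 2 = 20).

Decision rule: reject H₀ if p-value < α.
p-value < 0.0001 < α = 0.10 → reject H₀.

At α = 0.10 the data do provide convincing evidence of a nonzero slope.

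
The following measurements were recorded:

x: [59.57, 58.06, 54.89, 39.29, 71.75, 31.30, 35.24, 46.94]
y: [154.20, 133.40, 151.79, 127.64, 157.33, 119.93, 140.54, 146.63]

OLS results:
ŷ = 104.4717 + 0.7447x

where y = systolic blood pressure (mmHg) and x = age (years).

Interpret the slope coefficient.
For each additional year of age, predicted blood pressure increases by approximately 0.7447 mmHg.

The slope β₁ = 0.7447 gives the rate at which the fitted blood pressure changes with age.

Interpretation:
- Age up by 1 year → predicted blood pressure increases by 0.7447 mmHg
- This is a linear approximation: the same per-unit change is assumed across the whole observed x range

(β₀ = 104.4717 is the fitted value at x = 0 and is not part of the slope interpretation.)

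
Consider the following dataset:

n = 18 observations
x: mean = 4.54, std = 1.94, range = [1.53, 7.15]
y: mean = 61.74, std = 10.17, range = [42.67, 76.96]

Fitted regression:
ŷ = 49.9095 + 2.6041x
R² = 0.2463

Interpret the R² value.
R² = 0.2463 means 24.63% of the variation in y is explained by the linear relationship with x. This indicates a weak fit.

The coefficient of determination R² is the fraction of the total variation in y that the fitted line accounts for.

Here R² = 0.2463:
- Explained: 24.63% of the variation in y
- Unexplained (residual): 100% − 24.63% = 75.37%
- Rule of thumb (below 0.3 weak; 0.3 to below 0.7 moderate; 0.7 and above strong) → weak

Calculation: R² = 1 − (SS_res / SS_tot), where SS_res is the sum of squared residuals and SS_tot the total sum of squares.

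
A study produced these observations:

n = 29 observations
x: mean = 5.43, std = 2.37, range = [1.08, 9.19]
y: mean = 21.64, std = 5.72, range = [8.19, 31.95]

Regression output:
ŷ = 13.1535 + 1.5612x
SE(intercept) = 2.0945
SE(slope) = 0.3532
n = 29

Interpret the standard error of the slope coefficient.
The slope 1.5612 is pinned down to within about ±0.3532 (one SE) by these data — relative uncertainty 22.6%, i.e. moderately precise.

What SE measures:
- The standard error quantifies the sampling variability of the coefficient estimate
- It is the estimated standard deviation of β̂₁ across hypothetical repeated samples of the same size
- Smaller SE → more precise estimate

Relative precision:
- SE / |β̂₁| = 0.3532 / 1.5612 = 22.6%
- Rule of thumb (under 20%: precise; 20% to under 50%: moderately precise; 50% or more: imprecise) → moderately precise

Rough 95% range (±2 SE): 1.5612 ± 0.7064 → (0.8548, 2.2676).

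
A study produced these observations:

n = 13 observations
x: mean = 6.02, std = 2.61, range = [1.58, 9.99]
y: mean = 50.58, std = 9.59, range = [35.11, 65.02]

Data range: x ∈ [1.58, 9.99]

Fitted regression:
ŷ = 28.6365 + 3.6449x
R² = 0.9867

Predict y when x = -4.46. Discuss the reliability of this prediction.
The equation gives ŷ = 12.3802; however x = -4.46 is 6.04 units below the observed range, so this extrapolated value should not be trusted.

Prediction calculation:
ŷ = 28.6365 + 3.6449 × (-4.46)
ŷ = 12.3802

Reliability:
- Data range: x ∈ [1.58, 9.99]
- Prediction point: x = -4.46 is 6.04 units below the observed range → this is EXTRAPOLATION, not interpolation

Why that matters here:
- The standard error of prediction grows with (x − x̄)², and x = -4.46 is far from x̄ = 6.02
- There are no observations near this x to validate the fitted line there

The R² = 0.9867 only validates the fit within [1.58, 9.99]; treat ŷ = 12.3802 with caution.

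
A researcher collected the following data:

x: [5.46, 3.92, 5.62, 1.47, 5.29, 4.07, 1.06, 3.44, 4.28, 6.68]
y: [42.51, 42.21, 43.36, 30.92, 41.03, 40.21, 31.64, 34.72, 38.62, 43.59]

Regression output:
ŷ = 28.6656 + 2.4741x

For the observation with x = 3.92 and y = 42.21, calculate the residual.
Residual = 3.8459

The residual is the difference between the actual value and the predicted value:

Residual = y - ŷ

Step 1: Calculate predicted value
ŷ = 28.6656 + 2.4741 × 3.92
ŷ = 38.3641

Step 2: Calculate residual
Residual = 42.21 - 38.3641
Residual = 3.8459

The residual is positive, so the observed y = 42.21 sits above the regression line (the line underestimates it by 3.8459).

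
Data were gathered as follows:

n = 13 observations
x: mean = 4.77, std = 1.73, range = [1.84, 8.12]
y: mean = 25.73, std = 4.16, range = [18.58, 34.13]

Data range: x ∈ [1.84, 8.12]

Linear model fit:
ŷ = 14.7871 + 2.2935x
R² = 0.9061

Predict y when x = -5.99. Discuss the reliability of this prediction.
ŷ = 1.0490, but this is extrapolation (below the data range [1.84, 8.12]) and may be unreliable.

Prediction calculation:
ŷ = 14.7871 + 2.2935 × (-5.99)
ŷ = 1.0490

Reliability:
- Data range: x ∈ [1.84, 8.12]
- Prediction point: x = -5.99 is 7.83 units below the observed range → this is EXTRAPOLATION, not interpolation

Why that matters here:
- The standard error of prediction grows with (x − x̄)², and x = -5.99 is far from x̄ = 4.77
- R² describes fit only over the sampled x values; it says nothing about behaviour beyond them
- There are no observations near this x to validate the fitted line there

Report the number if required, but flag clearly that it is an extrapolation.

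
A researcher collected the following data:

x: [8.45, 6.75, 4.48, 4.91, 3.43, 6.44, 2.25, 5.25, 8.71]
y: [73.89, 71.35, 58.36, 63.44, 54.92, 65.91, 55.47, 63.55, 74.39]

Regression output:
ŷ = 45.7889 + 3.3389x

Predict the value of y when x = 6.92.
ŷ = 68.8941

To predict y for x = 6.92, substitute into the regression equation:

ŷ = 45.7889 + 3.3389 × 6.92
ŷ = 45.7889 + 23.1052
ŷ = 68.8941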